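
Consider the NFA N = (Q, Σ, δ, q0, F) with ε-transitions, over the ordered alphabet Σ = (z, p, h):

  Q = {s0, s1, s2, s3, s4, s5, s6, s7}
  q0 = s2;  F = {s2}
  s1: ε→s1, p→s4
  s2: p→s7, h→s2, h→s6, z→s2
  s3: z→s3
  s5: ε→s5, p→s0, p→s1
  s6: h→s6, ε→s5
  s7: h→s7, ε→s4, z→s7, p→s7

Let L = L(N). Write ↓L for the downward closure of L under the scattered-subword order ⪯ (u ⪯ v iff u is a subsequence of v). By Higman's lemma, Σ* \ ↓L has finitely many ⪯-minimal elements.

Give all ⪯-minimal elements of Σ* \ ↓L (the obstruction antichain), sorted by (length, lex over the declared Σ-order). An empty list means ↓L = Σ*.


Antichain: [p].

|Q|=8, |F|=1, |δ|=16 (4 ε).
min D↑ (2 st, q0=0, F={1}): 0:z→0,p→1,h→0 1:z→1,p→1,h→1.
'p': run [7, 4] end={s0,s1,s4,s7} rej; 1/1 deletions ∈↓L.
1 words, ⪯-incomp.


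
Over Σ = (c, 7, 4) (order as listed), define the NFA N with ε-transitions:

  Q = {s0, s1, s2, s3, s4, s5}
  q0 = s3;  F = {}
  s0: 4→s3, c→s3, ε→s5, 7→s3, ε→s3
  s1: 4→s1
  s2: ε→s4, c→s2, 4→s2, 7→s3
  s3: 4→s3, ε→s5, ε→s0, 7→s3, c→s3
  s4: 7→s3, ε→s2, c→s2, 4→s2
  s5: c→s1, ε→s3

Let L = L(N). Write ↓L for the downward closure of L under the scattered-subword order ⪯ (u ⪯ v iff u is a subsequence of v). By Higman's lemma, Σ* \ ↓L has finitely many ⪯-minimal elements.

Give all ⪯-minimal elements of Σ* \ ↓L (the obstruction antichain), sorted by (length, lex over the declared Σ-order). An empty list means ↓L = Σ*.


A = [ε].

|Q|=6, |F|=0, |δ|=21 (7 ε).
min D↑ (1 st, q0=0, F={0}): 0:c→0,7→0,4→0 (ε-aug+det+¬).
ε ∈ L(D↑) ⇒ ↓L = ∅.


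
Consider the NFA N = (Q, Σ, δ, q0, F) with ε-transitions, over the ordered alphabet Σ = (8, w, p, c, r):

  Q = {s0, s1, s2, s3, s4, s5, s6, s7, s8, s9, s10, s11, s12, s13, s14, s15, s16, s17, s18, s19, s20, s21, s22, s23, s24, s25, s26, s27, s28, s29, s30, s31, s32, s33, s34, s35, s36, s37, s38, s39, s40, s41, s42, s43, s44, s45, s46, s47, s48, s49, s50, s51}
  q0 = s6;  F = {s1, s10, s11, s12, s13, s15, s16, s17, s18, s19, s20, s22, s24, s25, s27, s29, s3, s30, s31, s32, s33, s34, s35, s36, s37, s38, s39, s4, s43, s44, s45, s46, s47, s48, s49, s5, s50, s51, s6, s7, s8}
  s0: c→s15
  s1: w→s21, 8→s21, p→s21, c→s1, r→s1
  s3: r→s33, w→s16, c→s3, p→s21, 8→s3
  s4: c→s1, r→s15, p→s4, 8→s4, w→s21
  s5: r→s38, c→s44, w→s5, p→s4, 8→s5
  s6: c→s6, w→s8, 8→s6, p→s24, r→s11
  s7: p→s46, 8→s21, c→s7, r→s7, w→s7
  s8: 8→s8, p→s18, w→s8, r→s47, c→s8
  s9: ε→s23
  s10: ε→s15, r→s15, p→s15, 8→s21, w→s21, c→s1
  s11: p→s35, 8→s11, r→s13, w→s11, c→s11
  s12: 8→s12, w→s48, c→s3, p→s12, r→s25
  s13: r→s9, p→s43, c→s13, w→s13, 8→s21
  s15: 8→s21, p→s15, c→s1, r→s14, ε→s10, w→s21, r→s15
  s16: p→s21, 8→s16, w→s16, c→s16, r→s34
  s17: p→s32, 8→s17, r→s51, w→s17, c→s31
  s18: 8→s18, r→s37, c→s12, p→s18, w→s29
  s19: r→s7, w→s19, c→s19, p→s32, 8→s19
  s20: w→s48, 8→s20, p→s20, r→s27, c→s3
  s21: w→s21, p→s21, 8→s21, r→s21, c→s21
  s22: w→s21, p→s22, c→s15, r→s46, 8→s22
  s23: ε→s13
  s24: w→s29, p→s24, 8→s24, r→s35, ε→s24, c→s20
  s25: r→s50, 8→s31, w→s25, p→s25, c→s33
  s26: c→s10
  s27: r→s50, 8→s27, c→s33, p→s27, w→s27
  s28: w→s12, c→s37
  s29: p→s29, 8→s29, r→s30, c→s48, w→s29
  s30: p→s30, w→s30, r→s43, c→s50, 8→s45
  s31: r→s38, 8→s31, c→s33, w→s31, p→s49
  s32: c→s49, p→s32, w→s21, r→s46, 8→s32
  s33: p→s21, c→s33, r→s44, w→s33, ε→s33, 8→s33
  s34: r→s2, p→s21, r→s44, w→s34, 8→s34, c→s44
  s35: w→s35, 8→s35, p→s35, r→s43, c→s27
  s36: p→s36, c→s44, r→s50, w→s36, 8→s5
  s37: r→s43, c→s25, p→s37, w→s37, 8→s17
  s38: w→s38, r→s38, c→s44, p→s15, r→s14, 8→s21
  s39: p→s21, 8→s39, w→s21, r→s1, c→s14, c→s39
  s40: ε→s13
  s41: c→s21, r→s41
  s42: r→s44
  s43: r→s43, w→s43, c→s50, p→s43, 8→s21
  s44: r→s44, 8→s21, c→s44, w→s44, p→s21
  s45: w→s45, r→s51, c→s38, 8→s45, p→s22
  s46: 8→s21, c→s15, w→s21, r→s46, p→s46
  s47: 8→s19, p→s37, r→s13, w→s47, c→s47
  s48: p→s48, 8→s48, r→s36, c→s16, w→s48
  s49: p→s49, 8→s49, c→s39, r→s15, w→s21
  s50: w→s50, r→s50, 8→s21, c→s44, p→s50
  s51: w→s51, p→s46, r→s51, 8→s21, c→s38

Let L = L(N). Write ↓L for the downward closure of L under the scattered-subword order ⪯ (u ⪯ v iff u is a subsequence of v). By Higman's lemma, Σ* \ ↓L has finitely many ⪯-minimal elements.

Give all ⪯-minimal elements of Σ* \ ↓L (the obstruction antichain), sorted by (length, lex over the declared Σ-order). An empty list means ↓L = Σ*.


|Q|=52, |F|=41, |δ|=228 (7 ε).
min D↑ (41 st, q0=0, F={18}): 0:8→0,w→1,p→2,c→0,r→3 1:8→1,w→1,p→4,c→1,r→5 2:8→2,w→6,p→2,c→7,r→8 3:8→3,w→3,p→8,c→3,r→9 4:8→4,w→6,p→4,c→10,r→11 5:8→12,w→5,p→11,c→5,r→9 6:8→6,w→6,p→6,c→13,r→14 7:8→7,w→13,p→7,c→15,r→16 8:8→8,w→8,p→8,c→16,r→17 9:8→18,w→9,p→17,c→9,r→9 10:8→10,w→13,p→10,c→15,r→19 11:8→20,w→11,p→11,c→19,r→17 12:8→12,w→12,p→21,c→12,r→22 13:8→13,w→13,p→13,c→23,r→24 14:8→25,w→14,p→14,c→26,r→17 15:8→15,w→23,p→18,c→15,r→27 16:8→16,w→16,p→16,c→27,r→26 17:8→18,w→17,p→17,c→26,r→17 18:8→18,w→18,p→18,c→18,r→18 19:8→28,w→19,p→19,c→27,r→26 20:8→20,w→20,p→21,c→28,r→29 21:8→21,w→18,p→21,c→30,r→31 22:8→18,w→22,p→31,c→22,r→22 23:8→23,w→23,p→18,c→23,r→32 24:8→33,w→24,p→24,c→34,r→26 25:8→25,w→25,p→35,c→36,r→29 26:8→18,w→26,p→26,c→34,r→26 27:8→27,w→27,p→18,c→27,r→34 28:8→28,w→28,p→30,c→27,r→36 29:8→18,w→29,p→31,c→36,r→29 30:8→30,w→18,p→30,c→37,r→38 31:8→18,w→18,p→31,c→38,r→31 32:8→32,w→32,p→18,c→34,r→34 33:8→33,w→33,p→39,c→34,r→36 34:8→18,w→34,p→18,c→34,r→34 35:8→35,w→18,p→35,c→38,r→31 36:8→18,w→36,p→38,c→34,r→36 37:8→37,w→18,p→18,c→37,r→40 38:8→18,w→18,p→38,c→40,r→38 39:8→39,w→18,p→39,c→40,r→38 40:8→18,w→18,p→18,c→40,r→40 (ε-aug+det+¬).
'rr8': run [46, 36, 16, 1] end={s21} — reject; 3/3 del acc.
'pccp': N↓-sim [46, 37, 24, 10, 1] end={s21} ∉↓L; 4/4 del acc.
'wr8pw': run [46, 43, 33, 23, 11, 1] end={s21} — reject; 5/5 single-dels accept.
'pwrc8': run [46, 37, 32, 19, 8, 1] end={s21} ∉↓L; 5/5 del acc.
4 words, ⪯-incomp.

Antichain: [rr8, pccp, wr8pw, pwrc8].


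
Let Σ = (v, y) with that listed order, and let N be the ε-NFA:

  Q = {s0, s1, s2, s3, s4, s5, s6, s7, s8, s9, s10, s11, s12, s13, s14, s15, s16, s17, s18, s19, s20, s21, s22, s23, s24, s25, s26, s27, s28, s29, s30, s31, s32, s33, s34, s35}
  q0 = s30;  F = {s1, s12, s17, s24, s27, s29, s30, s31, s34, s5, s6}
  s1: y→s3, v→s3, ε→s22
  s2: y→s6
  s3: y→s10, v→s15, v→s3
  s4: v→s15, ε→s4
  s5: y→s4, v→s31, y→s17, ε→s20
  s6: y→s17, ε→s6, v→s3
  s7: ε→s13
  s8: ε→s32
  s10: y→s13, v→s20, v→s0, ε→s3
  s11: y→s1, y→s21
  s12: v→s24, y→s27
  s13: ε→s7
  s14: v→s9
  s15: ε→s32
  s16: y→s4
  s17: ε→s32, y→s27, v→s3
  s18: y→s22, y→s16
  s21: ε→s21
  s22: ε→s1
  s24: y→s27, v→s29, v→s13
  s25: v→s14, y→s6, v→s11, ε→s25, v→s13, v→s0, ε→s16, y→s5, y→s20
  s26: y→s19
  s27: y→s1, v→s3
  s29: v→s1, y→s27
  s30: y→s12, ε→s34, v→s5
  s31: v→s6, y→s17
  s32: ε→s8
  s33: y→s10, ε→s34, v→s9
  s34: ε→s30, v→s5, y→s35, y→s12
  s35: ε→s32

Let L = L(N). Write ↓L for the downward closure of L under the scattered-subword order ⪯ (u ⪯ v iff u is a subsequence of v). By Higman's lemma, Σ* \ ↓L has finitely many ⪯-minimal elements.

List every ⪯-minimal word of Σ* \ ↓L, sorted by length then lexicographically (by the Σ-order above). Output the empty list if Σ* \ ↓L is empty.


|Q|=36, |F|=11, |δ|=68 (19 ε).
min D↑ (11 st, q0=0, F={8}): 0:v→1,y→2 1:v→3,y→4 2:v→5,y→6 3:v→7,y→4 4:v→8,y→6 5:v→9,y→6 6:v→8,y→10 7:v→8,y→4 8:v→8,y→8 9:v→10,y→6 10:v→8,y→8.
'vyv': N↓-sim [23, 19, 14, 9] end={s0,s10,s13,s15,s20,s3,s32,s7,s8} ∉↓L; 3/3 del acc.
'yyv': |S_i|=[23, 18, 12, 9] end={s0,s10,s13,s15,s20,s3,s32,s7,s8} ∉↓L; 3/3 single-dels accept.
'vvvv': N↓-sim [23, 19, 16, 14, 9] end={s0,s10,s13,s15,s20,s3,s32,s7,s8} ∉↓L; 4/4 deletions ∈↓L.
'yyyy': N↓-sim [23, 18, 12, 11, 9] end={s0,s10,s13,s15,s20,s3,s32,s7,s8} ∉↓L; 4/4 del acc.
'yvvvy': |S_i|=[23, 18, 14, 13, 11, 9] end={s0,s10,s13,s15,s20,s3,s32,s7,s8} rej; 5/5 del acc.
5 obstructions.

min(Σ*\↓L) = [vyv, yyv, vvvv, yyyy, yvvvy].


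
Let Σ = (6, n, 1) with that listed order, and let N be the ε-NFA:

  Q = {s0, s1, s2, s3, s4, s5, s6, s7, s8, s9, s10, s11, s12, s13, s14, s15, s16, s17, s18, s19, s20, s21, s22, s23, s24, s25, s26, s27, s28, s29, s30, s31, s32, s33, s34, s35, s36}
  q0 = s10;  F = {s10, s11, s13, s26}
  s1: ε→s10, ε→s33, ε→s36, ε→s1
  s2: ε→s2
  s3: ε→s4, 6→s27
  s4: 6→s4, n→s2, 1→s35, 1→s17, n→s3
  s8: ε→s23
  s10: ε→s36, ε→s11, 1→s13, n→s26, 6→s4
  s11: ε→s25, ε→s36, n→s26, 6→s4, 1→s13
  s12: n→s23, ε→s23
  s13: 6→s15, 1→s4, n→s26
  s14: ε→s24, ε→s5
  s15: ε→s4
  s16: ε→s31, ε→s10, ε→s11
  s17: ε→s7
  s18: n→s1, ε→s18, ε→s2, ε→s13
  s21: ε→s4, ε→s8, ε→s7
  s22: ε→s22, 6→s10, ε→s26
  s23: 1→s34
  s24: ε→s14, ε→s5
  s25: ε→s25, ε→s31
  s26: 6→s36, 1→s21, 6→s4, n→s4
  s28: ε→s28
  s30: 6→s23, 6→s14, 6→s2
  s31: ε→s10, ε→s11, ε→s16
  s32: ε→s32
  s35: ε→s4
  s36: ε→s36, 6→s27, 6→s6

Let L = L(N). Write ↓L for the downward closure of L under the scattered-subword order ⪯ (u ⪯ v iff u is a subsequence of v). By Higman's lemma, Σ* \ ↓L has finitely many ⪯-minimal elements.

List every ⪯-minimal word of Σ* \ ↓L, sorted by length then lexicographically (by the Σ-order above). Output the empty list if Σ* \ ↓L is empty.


Antichain: [6, nn, n1, 11].

|Q|=37, |F|=4, |δ|=66 (38 ε).
min D↑ (4 st, q0=0, F={1}): 0:6→1,n→2,1→3 1:6→1,n→1,1→1 2:6→1,n→1,1→1 3:6→1,n→2,1→1 [Hopcroft].
'6': N↓-sim [21, 10] end={s15,s17,s2,s27,s3,s35,s36,s4,s6,s7} — reject; 1/1 single-dels accept.
'nn': N↓-sim [21, 14, 7] end={s17,s2,s27,s3,s35,s4,s7} — reject; 2/2 single-dels accept.
'n1': N↓-sim [21, 14, 11] end={s17,s2,s21,s23,s27,s3,s34,s35,s4,s7,s8} ∉↓L; 2/2 del acc.
'11': |S_i|=[21, 16, 11] end={s17,s2,s21,s23,s27,s3,s34,s35,s4,s7,s8} ∉↓L; 2/2 del acc.
4 words, ⪯-incomp.


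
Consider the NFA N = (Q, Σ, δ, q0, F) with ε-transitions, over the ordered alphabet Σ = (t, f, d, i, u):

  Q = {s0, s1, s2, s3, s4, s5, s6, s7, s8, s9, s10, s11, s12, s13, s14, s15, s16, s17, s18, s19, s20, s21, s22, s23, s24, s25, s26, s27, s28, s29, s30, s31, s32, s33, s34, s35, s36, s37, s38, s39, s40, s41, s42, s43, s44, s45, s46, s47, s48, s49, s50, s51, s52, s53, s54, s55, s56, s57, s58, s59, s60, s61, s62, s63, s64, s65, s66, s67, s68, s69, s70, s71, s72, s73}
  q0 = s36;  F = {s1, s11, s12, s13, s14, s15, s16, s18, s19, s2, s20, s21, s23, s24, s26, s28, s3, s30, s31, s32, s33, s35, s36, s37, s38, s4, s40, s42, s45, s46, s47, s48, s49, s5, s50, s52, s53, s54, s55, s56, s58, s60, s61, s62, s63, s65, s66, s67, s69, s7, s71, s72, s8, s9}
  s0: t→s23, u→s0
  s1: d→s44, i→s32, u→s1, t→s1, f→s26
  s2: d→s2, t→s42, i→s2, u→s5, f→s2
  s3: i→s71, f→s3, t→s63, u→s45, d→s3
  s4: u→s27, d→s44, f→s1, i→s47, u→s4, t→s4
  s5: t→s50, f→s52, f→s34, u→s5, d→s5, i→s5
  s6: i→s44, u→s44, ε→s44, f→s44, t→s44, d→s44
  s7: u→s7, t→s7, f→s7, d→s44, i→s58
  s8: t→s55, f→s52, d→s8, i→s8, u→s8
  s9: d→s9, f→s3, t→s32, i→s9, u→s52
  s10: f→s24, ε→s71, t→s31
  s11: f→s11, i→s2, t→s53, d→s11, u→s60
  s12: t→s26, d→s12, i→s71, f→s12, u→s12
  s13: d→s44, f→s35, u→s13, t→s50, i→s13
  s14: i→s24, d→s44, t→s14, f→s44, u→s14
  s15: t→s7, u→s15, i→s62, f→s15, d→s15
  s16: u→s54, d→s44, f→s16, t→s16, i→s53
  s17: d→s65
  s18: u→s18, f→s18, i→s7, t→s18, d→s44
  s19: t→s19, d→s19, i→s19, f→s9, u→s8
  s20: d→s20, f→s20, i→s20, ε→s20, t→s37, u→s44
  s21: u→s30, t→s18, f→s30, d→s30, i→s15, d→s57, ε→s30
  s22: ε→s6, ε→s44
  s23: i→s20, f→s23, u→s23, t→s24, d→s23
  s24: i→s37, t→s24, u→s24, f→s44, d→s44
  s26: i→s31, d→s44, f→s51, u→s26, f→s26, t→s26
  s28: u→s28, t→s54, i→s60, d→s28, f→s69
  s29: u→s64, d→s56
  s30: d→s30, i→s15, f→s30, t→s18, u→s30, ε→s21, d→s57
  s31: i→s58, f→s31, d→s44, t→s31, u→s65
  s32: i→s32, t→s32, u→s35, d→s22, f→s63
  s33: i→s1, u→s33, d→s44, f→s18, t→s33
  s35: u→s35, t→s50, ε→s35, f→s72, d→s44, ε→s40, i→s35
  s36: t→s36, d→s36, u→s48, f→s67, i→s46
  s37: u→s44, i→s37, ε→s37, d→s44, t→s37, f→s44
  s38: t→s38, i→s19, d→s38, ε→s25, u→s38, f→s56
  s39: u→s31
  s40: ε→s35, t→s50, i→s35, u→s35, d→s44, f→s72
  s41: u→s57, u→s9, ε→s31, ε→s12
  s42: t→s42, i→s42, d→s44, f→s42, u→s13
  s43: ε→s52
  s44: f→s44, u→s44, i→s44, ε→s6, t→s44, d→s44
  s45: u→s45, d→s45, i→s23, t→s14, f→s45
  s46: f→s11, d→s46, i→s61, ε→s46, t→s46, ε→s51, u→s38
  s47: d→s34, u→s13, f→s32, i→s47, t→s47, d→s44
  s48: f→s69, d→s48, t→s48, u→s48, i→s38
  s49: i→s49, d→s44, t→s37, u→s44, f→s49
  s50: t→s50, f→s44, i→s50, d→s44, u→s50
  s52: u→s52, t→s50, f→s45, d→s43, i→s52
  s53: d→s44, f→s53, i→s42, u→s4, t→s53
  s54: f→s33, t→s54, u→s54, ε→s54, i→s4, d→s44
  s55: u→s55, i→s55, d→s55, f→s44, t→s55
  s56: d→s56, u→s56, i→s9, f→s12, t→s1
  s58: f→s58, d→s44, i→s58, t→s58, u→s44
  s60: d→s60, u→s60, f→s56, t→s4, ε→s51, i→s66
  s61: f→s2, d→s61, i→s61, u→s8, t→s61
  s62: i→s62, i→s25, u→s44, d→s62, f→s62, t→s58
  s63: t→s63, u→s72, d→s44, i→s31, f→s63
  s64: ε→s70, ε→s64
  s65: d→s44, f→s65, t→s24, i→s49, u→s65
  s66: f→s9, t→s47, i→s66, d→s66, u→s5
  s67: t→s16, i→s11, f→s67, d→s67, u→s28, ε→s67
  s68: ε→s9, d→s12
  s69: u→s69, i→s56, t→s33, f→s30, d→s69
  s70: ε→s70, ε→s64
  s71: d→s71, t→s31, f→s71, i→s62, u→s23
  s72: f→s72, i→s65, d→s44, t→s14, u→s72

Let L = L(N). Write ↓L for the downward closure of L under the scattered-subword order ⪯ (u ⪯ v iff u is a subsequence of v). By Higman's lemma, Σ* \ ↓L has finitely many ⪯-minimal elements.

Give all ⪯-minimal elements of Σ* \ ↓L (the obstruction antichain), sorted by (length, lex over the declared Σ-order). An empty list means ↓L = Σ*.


|Q|=74, |F|=54, |δ|=324 (26 ε).
min D↑ (53 st, q0=0, F={10}): 0:t→0,f→1,d→0,i→2,u→3 1:t→4,f→1,d→1,i→5,u→6 2:t→2,f→5,d→2,i→7,u→8 3:t→3,f→9,d→3,i→8,u→3 4:t→4,f→4,d→10,i→11,u→12 5:t→11,f→5,d→5,i→13,u→14 6:t→12,f→9,d→6,i→14,u→6 7:t→7,f→13,d→7,i→7,u→15 8:t→8,f→16,d→8,i→17,u→8 9:t→18,f→19,d→9,i→16,u→9 10:t→10,f→10,d→10,i→10,u→10 11:t→11,f→11,d→10,i→20,u→21 12:t→12,f→18,d→10,i→21,u→12 13:t→20,f→13,d→13,i→13,u→22 14:t→21,f→16,d→14,i→23,u→14 15:t→24,f→25,d→15,i→15,u→15 16:t→26,f→27,d→16,i→28,u→16 17:t→17,f→28,d→17,i→17,u→15 18:t→18,f→29,d→10,i→26,u→18 19:t→29,f→19,d→19,i→30,u→19 20:t→20,f→20,d→10,i→20,u→31 21:t→21,f→26,d→10,i→32,u→21 22:t→33,f→25,d→22,i→22,u→22 23:t→32,f→28,d→23,i→23,u→22 24:t→24,f→10,d→24,i→24,u→24 25:t→33,f→34,d→25,i→25,u→25 26:t→26,f→35,d→10,i→36,u→26 27:t→35,f→27,d→27,i→37,u→27 28:t→36,f→38,d→28,i→28,u→25 29:t→29,f→29,d→10,i→39,u→29 30:t→39,f→30,d→30,i→40,u→30 31:t→33,f→41,d→10,i→31,u→31 32:t→32,f→36,d→10,i→32,u→31 33:t→33,f→10,d→10,i→33,u→33 34:t→42,f→34,d→34,i→43,u→34 35:t→35,f→35,d→10,i→44,u→35 36:t→36,f→45,d→10,i→36,u→41 37:t→44,f→37,d→37,i→40,u→43 38:t→45,f→38,d→38,i→37,u→34 39:t→39,f→39,d→10,i→46,u→39 40:t→46,f→40,d→40,i→40,u→10 41:t→33,f→47,d→10,i→41,u→41 42:t→42,f→10,d→10,i→48,u→42 43:t→48,f→43,d→43,i→49,u→43 44:t→44,f→44,d→10,i→46,u→50 45:t→45,f→45,d→10,i→44,u→47 46:t→46,f→46,d→10,i→46,u→10 47:t→42,f→47,d→10,i→50,u→47 48:t→48,f→10,d→10,i→51,u→48 49:t→51,f→49,d→49,i→49,u→10 50:t→48,f→50,d→10,i→52,u→50 51:t→51,f→10,d→10,i→51,u→10 52:t→51,f→52,d→10,i→52,u→10 [Hopcroft].
'ftd': |S_i|=[63, 55, 31, 4] end={s22,s34,s44,s6} — reject; 3/3 del acc.
'iiutf': run [63, 51, 37, 21, 7, 2] end={s44,s6} — reject; 5/5 deletions ∈↓L.
'uffiiu': N↓-sim [63, 54, 40, 27, 15, 8, 2] end={s44,s6} — reject; 6/6 deletions ∈↓L.
3 minimals (antichain).

min(Σ*\↓L) = [ftd, iiutf, uffiiu].


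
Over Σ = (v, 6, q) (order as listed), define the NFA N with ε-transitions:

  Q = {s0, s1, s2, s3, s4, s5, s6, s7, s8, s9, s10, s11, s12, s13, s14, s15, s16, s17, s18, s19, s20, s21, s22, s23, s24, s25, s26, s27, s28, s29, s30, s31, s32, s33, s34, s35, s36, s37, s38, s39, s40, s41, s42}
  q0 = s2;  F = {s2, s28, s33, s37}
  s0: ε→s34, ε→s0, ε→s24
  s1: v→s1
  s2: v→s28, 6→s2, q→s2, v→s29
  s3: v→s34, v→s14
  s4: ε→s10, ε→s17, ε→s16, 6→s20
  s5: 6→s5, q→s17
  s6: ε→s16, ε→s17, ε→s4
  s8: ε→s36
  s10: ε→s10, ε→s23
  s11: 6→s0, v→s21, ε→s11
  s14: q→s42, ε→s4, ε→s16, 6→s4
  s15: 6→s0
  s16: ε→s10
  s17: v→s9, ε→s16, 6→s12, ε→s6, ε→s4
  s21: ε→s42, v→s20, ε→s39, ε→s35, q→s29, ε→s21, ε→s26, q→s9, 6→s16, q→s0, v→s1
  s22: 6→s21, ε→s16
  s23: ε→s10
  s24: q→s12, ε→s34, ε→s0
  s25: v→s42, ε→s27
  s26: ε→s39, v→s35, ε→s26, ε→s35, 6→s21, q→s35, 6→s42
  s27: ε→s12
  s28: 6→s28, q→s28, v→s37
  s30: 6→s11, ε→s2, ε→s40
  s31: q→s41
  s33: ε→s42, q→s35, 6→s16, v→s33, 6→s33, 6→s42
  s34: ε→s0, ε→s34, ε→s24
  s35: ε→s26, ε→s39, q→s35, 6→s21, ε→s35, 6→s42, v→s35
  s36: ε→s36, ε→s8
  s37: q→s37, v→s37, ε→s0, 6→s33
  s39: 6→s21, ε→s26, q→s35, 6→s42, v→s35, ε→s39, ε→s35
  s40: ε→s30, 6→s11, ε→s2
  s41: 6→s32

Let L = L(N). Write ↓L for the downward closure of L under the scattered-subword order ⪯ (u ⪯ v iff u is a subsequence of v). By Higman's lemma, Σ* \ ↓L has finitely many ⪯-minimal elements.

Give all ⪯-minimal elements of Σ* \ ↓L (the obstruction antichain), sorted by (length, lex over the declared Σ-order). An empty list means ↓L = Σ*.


|Q|=43, |F|=4, |δ|=103 (50 ε).
min D↑ (5 st, q0=0, F={4}): 0:v→1,6→0,q→0 1:v→2,6→1,q→1 2:v→2,6→3,q→2 3:v→3,6→3,q→4 4:v→4,6→4,q→4 [Hopcroft].
'vv6q': run [20, 19, 18, 17, 16] end={s0,s1,s10,s12,s16,s20,s21,s23,s24,s26,s29,s34,…} — reject; 4/4 del acc.
1 obstructions.

Antichain: [vv6q].


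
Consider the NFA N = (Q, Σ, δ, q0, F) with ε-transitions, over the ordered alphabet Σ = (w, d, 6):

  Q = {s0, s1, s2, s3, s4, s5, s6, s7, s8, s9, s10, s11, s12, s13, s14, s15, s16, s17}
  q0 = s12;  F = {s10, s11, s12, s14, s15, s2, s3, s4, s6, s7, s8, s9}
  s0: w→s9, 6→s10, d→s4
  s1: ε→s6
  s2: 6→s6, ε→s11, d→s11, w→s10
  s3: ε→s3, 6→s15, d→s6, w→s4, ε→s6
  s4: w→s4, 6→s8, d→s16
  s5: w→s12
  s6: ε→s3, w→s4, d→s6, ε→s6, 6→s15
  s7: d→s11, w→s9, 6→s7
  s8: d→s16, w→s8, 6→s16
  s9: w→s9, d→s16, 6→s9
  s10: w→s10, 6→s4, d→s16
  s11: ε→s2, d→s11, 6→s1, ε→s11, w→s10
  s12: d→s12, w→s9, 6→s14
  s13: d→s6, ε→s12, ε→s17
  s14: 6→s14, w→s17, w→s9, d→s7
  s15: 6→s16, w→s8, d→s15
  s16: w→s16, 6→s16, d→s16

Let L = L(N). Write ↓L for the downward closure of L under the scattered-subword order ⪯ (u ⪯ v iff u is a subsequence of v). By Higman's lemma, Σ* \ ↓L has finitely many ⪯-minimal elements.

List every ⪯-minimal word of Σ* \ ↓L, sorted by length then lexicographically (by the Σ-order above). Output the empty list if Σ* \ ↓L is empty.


|Q|=18, |F|=12, |δ|=55 (10 ε).
min D↑ (11 st, q0=0, F={3}): 0:w→1,d→0,6→2 1:w→1,d→3,6→1 2:w→1,d→4,6→2 3:w→3,d→3,6→3 4:w→1,d→5,6→4 5:w→6,d→5,6→7 6:w→6,d→3,6→8 7:w→8,d→7,6→9 8:w→8,d→3,6→10 9:w→10,d→9,6→3 10:w→10,d→3,6→3 (ε-aug+det+¬).
'wd': |S_i|=[15, 6, 1] end={s16} — reject; 2/2 single-dels accept.
'6dd666': run [15, 14, 12, 10, 7, 3, 1] end={s16} rej; 6/6 deletions ∈↓L.
2 words, ⪯-incomp.

min(Σ*\↓L) = [wd, 6dd666].


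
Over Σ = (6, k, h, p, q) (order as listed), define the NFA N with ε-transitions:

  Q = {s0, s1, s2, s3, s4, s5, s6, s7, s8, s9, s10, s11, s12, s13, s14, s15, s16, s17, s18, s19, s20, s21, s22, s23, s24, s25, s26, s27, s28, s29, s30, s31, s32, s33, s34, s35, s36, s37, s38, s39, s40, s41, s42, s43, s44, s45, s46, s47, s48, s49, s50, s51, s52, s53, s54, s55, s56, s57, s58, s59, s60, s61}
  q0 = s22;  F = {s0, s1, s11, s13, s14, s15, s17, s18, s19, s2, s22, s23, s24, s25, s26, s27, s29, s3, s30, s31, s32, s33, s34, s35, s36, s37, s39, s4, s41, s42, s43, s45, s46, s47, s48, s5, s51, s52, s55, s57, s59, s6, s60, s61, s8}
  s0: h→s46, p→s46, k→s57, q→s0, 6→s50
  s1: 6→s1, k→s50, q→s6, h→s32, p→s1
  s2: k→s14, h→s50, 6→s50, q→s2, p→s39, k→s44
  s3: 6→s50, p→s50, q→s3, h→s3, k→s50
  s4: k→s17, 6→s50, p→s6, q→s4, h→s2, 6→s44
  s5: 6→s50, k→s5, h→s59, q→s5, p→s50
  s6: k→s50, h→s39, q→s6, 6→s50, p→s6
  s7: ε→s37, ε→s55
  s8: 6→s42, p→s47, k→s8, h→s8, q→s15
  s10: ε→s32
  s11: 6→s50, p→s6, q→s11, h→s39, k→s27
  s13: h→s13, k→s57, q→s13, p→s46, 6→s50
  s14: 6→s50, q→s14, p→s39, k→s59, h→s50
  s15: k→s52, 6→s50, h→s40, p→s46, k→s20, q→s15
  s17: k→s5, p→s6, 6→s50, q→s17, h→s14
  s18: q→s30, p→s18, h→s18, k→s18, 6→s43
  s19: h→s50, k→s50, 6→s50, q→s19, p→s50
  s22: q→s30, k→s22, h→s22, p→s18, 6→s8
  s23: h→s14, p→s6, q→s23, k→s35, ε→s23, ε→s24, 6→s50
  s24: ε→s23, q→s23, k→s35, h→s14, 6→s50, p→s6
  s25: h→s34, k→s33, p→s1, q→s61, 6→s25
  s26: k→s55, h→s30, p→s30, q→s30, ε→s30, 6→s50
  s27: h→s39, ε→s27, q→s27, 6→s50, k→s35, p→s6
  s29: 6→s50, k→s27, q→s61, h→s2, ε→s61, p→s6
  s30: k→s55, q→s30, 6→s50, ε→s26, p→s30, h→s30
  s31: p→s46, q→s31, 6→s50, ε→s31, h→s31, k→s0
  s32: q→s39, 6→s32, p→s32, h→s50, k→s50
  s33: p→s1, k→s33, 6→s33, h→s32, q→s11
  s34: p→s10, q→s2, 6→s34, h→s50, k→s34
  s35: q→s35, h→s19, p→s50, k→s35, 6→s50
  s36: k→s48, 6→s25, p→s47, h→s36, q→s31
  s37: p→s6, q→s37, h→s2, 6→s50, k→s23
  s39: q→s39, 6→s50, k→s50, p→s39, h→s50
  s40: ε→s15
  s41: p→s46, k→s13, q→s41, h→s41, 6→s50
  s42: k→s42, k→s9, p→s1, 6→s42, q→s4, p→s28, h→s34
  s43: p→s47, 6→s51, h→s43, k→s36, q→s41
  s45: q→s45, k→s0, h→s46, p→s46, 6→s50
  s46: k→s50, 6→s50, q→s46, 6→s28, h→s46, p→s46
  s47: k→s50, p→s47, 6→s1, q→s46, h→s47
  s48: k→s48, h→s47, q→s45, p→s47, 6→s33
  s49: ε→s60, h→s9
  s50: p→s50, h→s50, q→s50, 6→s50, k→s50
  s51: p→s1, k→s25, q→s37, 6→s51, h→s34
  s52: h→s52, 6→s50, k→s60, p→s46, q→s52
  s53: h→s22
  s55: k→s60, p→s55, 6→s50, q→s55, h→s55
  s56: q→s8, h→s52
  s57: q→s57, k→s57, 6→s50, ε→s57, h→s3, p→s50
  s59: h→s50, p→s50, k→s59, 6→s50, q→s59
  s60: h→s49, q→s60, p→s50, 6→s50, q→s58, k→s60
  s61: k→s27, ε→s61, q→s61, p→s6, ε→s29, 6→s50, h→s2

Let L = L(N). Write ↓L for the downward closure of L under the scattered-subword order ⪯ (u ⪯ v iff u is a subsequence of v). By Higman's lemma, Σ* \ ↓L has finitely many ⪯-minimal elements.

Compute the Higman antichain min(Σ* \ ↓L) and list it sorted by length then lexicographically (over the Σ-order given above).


A = [q6, 6pk, 66hh, qkkp, p6kkhk].

|Q|=62, |F|=45, |δ|=257 (16 ε).
min D↑ (43 st, q0=0, F={8}): 0:6→1,k→0,h→0,p→2,q→3 1:6→4,k→1,h→1,p→5,q→6 2:6→7,k→2,h→2,p→2,q→3 3:6→8,k→9,h→3,p→3,q→3 4:6→4,k→4,h→10,p→11,q→12 5:6→11,k→8,h→5,p→5,q→13 6:6→8,k→14,h→6,p→13,q→6 7:6→15,k→16,h→7,p→5,q→17 8:6→8,k→8,h→8,p→8,q→8 9:6→8,k→18,h→9,p→9,q→9 10:6→10,k→10,h→8,p→19,q→20 11:6→11,k→8,h→19,p→11,q→21 12:6→8,k→22,h→20,p→21,q→12 13:6→8,k→8,h→13,p→13,q→13 14:6→8,k→18,h→14,p→13,q→14 15:6→15,k→23,h→10,p→11,q→24 16:6→23,k→25,h→16,p→5,q→26 17:6→8,k→27,h→17,p→13,q→17 18:6→8,k→18,h→18,p→8,q→18 19:6→19,k→8,h→8,p→19,q→28 20:6→8,k→29,h→8,p→28,q→20 21:6→8,k→8,h→28,p→21,q→21 22:6→8,k→30,h→29,p→21,q→22 23:6→23,k→31,h→10,p→11,q→32 24:6→8,k→33,h→20,p→21,q→24 25:6→31,k→25,h→5,p→5,q→34 26:6→8,k→35,h→26,p→13,q→26 27:6→8,k→36,h→27,p→13,q→27 28:6→8,k→8,h→8,p→28,q→28 29:6→8,k→37,h→8,p→28,q→29 30:6→8,k→30,h→37,p→8,q→30 31:6→31,k→31,h→19,p→11,q→38 32:6→8,k→39,h→20,p→21,q→32 33:6→8,k→40,h→29,p→21,q→33 34:6→8,k→35,h→13,p→13,q→34 35:6→8,k→36,h→13,p→13,q→35 36:6→8,k→36,h→41,p→8,q→36 37:6→8,k→37,h→8,p→8,q→37 38:6→8,k→39,h→28,p→21,q→38 39:6→8,k→40,h→28,p→21,q→39 40:6→8,k→40,h→42,p→8,q→40 41:6→8,k→8,h→41,p→8,q→41 42:6→8,k→8,h→8,p→8,q→42.
'q6': N↓-sim [54, 39, 3] end={s28,s44,s50} rej; 2/2 del acc.
'6pk': run [54, 49, 9, 1] end={s50} ∉↓L; 3/3 deletions ∈↓L.
'66hh': run [54, 49, 29, 10, 1] end={s50} — reject; 4/4 del acc.
'qkkp': run [54, 39, 26, 11, 1] end={s50} — reject; 4/4 del acc.
'p6kkhk': N↓-sim [54, 44, 36, 32, 24, 10, 1] end={s50} ∉↓L; 6/6 del acc.
5 obstructions.


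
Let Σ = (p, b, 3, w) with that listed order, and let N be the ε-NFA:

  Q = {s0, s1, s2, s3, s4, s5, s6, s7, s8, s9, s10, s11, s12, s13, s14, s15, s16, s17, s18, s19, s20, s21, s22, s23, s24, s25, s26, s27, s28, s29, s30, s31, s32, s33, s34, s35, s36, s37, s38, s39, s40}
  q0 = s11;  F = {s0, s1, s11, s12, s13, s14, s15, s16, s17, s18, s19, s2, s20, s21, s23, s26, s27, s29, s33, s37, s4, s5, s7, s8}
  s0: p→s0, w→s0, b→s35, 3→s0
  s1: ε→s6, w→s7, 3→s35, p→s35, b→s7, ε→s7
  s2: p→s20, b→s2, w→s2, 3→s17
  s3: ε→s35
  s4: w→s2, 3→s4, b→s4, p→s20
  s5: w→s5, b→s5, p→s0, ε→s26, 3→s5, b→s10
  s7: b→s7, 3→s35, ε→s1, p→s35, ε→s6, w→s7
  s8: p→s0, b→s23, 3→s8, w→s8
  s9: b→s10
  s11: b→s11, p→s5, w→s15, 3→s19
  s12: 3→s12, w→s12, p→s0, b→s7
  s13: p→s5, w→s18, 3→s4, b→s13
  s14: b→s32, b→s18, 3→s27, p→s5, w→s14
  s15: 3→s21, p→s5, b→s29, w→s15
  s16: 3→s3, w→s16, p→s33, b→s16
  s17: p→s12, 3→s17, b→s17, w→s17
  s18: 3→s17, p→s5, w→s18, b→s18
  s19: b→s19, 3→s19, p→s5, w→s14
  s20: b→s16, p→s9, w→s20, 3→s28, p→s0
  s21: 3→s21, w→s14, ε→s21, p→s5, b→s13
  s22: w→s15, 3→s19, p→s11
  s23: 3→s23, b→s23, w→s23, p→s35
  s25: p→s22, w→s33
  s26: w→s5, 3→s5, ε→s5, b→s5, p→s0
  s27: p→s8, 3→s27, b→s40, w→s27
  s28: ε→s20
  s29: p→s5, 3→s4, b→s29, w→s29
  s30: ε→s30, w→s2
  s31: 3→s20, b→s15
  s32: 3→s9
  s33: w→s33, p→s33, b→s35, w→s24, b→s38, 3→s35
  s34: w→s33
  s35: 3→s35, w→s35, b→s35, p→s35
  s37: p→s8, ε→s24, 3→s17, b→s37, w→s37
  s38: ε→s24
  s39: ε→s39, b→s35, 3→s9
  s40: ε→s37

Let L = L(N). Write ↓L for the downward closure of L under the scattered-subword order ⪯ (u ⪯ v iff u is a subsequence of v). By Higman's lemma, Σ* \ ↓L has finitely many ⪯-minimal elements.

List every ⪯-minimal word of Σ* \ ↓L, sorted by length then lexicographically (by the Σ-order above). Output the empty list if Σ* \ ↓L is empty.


|Q|=41, |F|=24, |δ|=132 (14 ε).
min D↑ (23 st, q0=0, F={8}): 0:p→1,b→0,3→2,w→3 1:p→4,b→1,3→1,w→1 2:p→1,b→2,3→2,w→5 3:p→1,b→6,3→7,w→3 4:p→4,b→8,3→4,w→4 5:p→1,b→9,3→10,w→5 6:p→1,b→6,3→11,w→6 7:p→1,b→12,3→7,w→5 8:p→8,b→8,3→8,w→8 9:p→1,b→9,3→13,w→9 10:p→14,b→15,3→10,w→10 11:p→16,b→11,3→11,w→17 12:p→1,b→12,3→11,w→9 13:p→18,b→13,3→13,w→13 14:p→4,b→19,3→14,w→14 15:p→14,b→15,3→13,w→15 16:p→4,b→20,3→16,w→16 17:p→16,b→17,3→13,w→17 18:p→4,b→21,3→18,w→18 19:p→8,b→19,3→19,w→19 20:p→22,b→20,3→8,w→20 21:p→8,b→21,3→8,w→21 22:p→22,b→8,3→8,w→22.
'ppb': run [34, 19, 7, 4] end={s10,s24,s35,s38} ∉↓L; 3/3 deletions ∈↓L.
'3w3pbp': run [34, 31, 27, 23, 13, 8, 1] end={s35} rej; 6/6 del acc.
'wb3pb3': N↓-sim [34, 32, 28, 22, 15, 10, 2] end={s3,s35} ∉↓L; 6/6 deletions ∈↓L.
3 words, ⪯-incomp.

A = [ppb, 3w3pbp, wb3pb3].


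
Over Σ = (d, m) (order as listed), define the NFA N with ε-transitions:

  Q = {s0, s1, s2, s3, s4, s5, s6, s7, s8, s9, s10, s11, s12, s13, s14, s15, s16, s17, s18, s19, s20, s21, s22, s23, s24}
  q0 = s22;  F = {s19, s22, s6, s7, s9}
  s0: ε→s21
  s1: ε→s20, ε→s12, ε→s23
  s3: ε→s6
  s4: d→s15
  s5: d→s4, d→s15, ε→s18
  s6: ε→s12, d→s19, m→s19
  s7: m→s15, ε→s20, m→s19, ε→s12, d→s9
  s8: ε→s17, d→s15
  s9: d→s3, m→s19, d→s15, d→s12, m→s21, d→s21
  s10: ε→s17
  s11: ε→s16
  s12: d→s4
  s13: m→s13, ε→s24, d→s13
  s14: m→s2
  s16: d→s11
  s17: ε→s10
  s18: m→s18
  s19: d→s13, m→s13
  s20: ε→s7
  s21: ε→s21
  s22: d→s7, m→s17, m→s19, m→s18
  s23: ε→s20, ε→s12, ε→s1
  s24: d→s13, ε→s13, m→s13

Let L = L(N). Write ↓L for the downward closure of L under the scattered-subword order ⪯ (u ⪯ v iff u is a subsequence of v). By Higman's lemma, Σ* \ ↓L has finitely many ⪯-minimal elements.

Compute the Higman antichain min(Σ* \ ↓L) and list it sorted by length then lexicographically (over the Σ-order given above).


|Q|=25, |F|=5, |δ|=49 (20 ε).
min D↑ (6 st, q0=0, F={4}): 0:d→1,m→2 1:d→3,m→2 2:d→4,m→4 3:d→5,m→2 4:d→4,m→4 5:d→2,m→2 [Hopcroft].
'md': run [16, 8, 2] end={s13,s24} ∉↓L; 2/2 single-dels accept.
'mm': N↓-sim [16, 8, 3] end={s13,s18,s24} ∉↓L; 2/2 single-dels accept.
'ddddd': run [16, 12, 10, 9, 5, 3] end={s13,s15,s24} ∉↓L; 5/5 del acc.
'ddddm': N↓-sim [16, 12, 10, 9, 5, 2] end={s13,s24} ∉↓L; 5/5 del acc.
4 minimals (antichain).

min(Σ*\↓L) = [md, mm, ddddd, ddddm].


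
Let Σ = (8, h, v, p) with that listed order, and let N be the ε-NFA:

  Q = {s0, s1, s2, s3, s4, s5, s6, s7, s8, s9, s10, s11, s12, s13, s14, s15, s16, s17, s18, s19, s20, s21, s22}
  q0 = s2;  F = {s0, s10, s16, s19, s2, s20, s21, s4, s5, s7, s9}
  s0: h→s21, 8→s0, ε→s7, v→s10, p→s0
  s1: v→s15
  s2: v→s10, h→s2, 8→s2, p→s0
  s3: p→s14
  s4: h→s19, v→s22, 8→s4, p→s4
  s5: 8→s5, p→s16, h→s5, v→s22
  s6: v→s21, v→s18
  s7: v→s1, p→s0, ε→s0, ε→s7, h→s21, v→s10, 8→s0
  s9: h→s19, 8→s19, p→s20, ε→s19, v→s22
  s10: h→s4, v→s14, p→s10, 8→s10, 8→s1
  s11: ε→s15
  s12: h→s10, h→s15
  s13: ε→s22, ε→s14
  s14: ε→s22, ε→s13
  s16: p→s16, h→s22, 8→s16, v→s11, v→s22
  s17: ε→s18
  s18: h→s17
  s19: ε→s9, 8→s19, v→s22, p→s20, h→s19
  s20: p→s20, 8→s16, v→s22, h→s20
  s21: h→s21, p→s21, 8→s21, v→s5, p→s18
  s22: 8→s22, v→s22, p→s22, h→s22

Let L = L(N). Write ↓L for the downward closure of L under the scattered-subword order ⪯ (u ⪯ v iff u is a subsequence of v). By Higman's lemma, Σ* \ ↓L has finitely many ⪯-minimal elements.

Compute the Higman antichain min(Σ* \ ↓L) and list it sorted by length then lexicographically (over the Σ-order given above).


A = [vv, phvph, vhhp8h].

|Q|=23, |F|=11, |δ|=70 (11 ε).
min D↑ (10 st, q0=0, F={4}): 0:8→0,h→0,v→1,p→2 1:8→1,h→3,v→4,p→1 2:8→2,h→5,v→1,p→2 3:8→3,h→6,v→4,p→3 4:8→4,h→4,v→4,p→4 5:8→5,h→5,v→7,p→5 6:8→6,h→6,v→4,p→8 7:8→7,h→7,v→4,p→9 8:8→9,h→8,v→4,p→8 9:8→9,h→4,v→4,p→9 (ε-aug+det+¬).
'vv': N↓-sim [19, 13, 5] end={s11,s13,s14,s15,s22} — reject; 2/2 deletions ∈↓L.
'phvph': |S_i|=[19, 18, 12, 5, 4, 1] end={s22} ∉↓L; 5/5 deletions ∈↓L.
'vhhp8h': N↓-sim [19, 13, 9, 8, 5, 4, 1] end={s22} ∉↓L; 6/6 single-dels accept.
3 words, ⪯-incomp.


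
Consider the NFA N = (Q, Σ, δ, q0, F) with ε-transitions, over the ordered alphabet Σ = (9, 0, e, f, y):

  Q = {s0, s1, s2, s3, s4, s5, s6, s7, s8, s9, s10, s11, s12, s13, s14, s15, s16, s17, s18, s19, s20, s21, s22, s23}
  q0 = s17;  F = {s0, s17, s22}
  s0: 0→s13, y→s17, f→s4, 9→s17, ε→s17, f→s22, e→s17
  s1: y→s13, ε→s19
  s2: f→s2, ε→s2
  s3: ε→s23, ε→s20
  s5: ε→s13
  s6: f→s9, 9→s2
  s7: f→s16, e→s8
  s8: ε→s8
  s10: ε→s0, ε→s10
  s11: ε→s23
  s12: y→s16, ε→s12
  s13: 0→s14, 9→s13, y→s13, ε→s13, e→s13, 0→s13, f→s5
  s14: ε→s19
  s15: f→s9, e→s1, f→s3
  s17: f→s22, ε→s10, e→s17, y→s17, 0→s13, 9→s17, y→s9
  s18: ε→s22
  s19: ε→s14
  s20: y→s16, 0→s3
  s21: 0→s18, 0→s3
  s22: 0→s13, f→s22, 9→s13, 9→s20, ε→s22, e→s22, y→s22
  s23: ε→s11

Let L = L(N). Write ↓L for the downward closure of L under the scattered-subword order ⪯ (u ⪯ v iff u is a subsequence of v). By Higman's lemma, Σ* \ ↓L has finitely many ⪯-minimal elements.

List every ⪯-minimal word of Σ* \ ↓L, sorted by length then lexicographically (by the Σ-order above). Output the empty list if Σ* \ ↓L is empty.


Antichain: [0, f9].

|Q|=24, |F|=3, |δ|=56 (18 ε).
min D↑ (3 st, q0=0, F={1}): 0:9→0,0→1,e→0,f→2,y→0 1:9→1,0→1,e→1,f→1,y→1 2:9→1,0→1,e→2,f→2,y→2 [Hopcroft].
'0': N↓-sim [15, 9] end={s11,s13,s14,s16,s19,s20,s23,s3,s5} ∉↓L; 1/1 single-dels accept.
'f9': N↓-sim [15, 11, 9] end={s11,s13,s14,s16,s19,s20,s23,s3,s5} ∉↓L; 2/2 del acc.
2 obstructions.


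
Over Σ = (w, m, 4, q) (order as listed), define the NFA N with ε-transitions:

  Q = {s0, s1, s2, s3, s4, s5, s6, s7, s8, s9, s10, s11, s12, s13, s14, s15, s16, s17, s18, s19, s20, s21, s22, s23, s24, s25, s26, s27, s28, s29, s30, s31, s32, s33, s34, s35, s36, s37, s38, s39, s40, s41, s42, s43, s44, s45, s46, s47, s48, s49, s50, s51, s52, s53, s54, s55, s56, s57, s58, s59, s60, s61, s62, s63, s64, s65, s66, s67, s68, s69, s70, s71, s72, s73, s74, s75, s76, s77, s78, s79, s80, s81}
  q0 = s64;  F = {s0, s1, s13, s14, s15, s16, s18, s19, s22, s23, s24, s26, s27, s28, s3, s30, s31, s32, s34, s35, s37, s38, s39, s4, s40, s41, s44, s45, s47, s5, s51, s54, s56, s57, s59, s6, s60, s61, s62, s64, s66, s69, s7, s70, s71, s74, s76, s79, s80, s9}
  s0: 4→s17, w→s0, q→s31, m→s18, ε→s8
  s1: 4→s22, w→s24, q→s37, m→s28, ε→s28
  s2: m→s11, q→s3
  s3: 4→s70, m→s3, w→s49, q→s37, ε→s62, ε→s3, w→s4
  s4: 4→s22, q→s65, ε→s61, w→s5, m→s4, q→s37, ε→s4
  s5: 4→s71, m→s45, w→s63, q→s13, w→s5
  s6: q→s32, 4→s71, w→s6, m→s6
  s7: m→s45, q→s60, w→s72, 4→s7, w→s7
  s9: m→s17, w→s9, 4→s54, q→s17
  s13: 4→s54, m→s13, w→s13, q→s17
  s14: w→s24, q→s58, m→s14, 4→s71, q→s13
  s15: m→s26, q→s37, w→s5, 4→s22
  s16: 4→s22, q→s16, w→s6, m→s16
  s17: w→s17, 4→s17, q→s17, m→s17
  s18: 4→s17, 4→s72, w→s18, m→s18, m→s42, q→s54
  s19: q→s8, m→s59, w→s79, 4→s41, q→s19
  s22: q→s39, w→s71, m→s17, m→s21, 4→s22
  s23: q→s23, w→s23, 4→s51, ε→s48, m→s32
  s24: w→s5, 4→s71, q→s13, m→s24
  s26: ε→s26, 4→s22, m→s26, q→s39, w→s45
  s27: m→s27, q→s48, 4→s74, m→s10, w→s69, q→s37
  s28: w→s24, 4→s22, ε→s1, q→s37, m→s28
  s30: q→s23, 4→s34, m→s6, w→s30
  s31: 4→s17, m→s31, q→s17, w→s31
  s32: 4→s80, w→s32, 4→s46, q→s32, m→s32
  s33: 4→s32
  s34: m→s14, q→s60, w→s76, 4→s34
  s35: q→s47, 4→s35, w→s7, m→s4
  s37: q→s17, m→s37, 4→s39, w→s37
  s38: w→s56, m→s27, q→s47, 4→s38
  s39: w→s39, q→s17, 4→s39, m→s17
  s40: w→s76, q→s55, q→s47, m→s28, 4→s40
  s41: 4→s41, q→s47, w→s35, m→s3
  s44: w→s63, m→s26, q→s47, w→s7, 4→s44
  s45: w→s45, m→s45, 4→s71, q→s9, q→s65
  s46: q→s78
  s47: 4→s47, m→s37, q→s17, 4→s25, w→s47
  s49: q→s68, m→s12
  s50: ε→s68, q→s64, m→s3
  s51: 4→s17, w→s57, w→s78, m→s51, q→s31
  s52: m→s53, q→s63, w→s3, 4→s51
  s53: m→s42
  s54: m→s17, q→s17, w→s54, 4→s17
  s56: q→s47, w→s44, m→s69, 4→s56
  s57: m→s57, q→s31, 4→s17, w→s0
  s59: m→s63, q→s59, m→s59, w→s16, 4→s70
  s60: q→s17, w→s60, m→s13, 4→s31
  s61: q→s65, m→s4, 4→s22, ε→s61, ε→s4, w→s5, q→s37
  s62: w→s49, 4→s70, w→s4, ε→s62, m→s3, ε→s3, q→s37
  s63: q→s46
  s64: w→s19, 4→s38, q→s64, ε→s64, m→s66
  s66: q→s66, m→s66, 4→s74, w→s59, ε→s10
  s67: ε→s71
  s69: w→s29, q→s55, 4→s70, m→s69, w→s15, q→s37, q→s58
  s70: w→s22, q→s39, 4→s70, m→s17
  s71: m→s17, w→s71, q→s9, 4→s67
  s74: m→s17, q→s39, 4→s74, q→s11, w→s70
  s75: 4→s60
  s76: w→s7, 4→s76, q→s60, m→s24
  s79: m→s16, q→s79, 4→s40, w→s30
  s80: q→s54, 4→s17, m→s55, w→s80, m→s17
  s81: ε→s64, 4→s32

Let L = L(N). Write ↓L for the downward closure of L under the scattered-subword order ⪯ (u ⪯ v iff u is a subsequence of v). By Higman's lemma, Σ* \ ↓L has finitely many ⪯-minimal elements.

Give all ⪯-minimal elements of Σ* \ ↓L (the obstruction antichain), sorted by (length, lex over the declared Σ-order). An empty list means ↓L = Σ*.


min(Σ*\↓L) = [m4m, 4qq, wwwq44, 4wwmqm].

|Q|=82, |F|=50, |δ|=263 (18 ε).
min D↑ (48 st, q0=0, F={17}): 0:w→1,m→2,4→3,q→0 1:w→4,m→5,4→6,q→1 2:w→5,m→2,4→7,q→2 3:w→8,m→9,4→3,q→10 4:w→11,m→12,4→13,q→4 5:w→12,m→5,4→14,q→5 6:w→15,m→16,4→6,q→10 7:w→14,m→17,4→7,q→18 8:w→19,m→20,4→8,q→10 9:w→20,m→9,4→7,q→21 10:w→10,m→21,4→10,q→17 11:w→11,m→22,4→23,q→24 12:w→22,m→12,4→25,q→12 13:w→26,m→27,4→13,q→10 14:w→25,m→17,4→14,q→18 15:w→28,m→29,4→15,q→10 16:w→29,m→16,4→14,q→21 17:w→17,m→17,4→17,q→17 18:w→18,m→17,4→18,q→17 19:w→28,m→30,4→19,q→10 20:w→31,m→20,4→14,q→21 21:w→21,m→21,4→18,q→17 22:w→22,m→22,4→32,q→33 23:w→26,m→34,4→23,q→35 24:w→24,m→33,4→36,q→24 25:w→32,m→17,4→25,q→18 26:w→28,m→37,4→26,q→35 27:w→37,m→27,4→25,q→21 28:w→28,m→38,4→28,q→35 29:w→39,m→29,4→25,q→21 30:w→38,m→30,4→25,q→18 31:w→39,m→30,4→25,q→21 32:w→32,m→17,4→32,q→40 33:w→33,m→33,4→41,q→33 34:w→37,m→34,4→32,q→42 35:w→35,m→42,4→43,q→17 36:w→44,m→36,4→17,q→43 37:w→39,m→37,4→32,q→42 38:w→38,m→38,4→32,q→40 39:w→39,m→38,4→32,q→42 40:w→40,m→17,4→45,q→17 41:w→41,m→17,4→17,q→45 42:w→42,m→42,4→45,q→17 43:w→43,m→43,4→17,q→17 44:w→46,m→44,4→17,q→43 45:w→45,m→17,4→17,q→17 46:w→46,m→47,4→17,q→43 47:w→47,m→47,4→17,q→45 [Hopcroft].
'm4m': run [70, 53, 16, 3] end={s17,s21,s55} — reject; 3/3 del acc.
'4qq': N↓-sim [70, 60, 18, 2] end={s17,s78} — reject; 3/3 deletions ∈↓L.
'wwwq44': N↓-sim [70, 63, 55, 38, 22, 14, 2] end={s17,s72} rej; 6/6 deletions ∈↓L.
'4wwmqm': N↓-sim [70, 60, 45, 32, 18, 5, 1] end={s17} rej; 6/6 del acc.
4 obstructions.
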